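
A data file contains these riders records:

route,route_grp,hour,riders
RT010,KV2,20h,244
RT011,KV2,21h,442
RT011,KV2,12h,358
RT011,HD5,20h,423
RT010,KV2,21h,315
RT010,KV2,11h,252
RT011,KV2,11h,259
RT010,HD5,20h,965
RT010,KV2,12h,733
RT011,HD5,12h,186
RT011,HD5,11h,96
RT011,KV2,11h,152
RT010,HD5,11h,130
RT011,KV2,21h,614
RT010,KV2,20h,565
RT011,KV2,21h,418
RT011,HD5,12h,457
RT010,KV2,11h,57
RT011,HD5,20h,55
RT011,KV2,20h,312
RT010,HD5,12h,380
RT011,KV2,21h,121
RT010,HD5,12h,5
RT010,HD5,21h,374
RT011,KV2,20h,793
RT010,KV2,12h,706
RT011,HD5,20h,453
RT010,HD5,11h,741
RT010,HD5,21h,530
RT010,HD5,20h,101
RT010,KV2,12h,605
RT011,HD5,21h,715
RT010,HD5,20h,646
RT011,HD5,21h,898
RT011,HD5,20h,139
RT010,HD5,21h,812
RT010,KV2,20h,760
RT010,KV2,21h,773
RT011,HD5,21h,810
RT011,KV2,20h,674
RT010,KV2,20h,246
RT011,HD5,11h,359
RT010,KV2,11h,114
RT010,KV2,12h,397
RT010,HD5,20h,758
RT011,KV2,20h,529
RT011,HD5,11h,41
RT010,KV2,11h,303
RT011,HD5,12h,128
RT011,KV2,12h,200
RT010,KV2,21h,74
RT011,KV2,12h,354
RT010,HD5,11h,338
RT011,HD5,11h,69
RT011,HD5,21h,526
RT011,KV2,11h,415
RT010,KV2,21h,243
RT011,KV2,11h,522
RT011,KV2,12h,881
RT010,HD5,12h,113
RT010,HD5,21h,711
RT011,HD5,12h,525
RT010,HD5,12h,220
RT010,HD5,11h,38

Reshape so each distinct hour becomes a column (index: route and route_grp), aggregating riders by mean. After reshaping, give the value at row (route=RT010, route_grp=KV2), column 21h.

351.25

Rows with route=RT010, route_grp=KV2 and hour=21h: riders values are 315, 773, 74, 243.
(315 + 773 + 74 + 243) / 4 = 351.25.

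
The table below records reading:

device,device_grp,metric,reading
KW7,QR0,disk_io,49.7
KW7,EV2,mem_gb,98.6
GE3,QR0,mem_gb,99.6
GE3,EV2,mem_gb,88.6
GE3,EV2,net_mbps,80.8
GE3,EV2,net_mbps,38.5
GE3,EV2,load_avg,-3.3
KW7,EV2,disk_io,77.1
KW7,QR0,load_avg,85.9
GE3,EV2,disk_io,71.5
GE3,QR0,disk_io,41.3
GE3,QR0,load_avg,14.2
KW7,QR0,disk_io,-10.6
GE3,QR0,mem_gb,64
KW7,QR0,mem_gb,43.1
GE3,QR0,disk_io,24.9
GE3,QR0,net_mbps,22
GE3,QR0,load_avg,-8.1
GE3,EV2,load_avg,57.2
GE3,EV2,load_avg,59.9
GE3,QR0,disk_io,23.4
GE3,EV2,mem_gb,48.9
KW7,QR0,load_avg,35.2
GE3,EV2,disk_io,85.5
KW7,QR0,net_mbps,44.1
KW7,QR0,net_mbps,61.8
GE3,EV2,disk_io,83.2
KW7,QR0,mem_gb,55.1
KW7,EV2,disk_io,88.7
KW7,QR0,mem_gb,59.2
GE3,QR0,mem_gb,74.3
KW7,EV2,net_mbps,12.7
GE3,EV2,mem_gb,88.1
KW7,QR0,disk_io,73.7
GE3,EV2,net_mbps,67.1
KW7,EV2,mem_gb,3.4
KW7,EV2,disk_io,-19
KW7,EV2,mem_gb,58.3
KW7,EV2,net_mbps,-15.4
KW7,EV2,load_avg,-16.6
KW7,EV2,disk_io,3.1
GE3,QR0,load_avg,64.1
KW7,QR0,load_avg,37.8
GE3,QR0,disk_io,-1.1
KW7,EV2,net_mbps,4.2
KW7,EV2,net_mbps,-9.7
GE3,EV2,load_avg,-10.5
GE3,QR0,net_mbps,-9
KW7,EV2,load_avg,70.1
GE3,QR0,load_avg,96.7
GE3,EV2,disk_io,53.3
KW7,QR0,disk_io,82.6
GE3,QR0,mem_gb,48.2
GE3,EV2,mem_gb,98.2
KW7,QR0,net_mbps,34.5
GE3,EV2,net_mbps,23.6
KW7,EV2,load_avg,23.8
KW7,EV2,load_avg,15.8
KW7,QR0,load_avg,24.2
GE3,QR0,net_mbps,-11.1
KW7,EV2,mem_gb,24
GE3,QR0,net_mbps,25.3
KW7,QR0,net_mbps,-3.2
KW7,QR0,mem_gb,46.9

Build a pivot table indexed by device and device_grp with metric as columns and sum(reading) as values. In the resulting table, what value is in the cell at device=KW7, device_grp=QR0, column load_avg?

183.1

Rows with device=KW7, device_grp=QR0 and metric=load_avg: reading values are 85.9, 35.2, 37.8, 24.2.
85.9 + 35.2 + 37.8 + 24.2 = 183.1.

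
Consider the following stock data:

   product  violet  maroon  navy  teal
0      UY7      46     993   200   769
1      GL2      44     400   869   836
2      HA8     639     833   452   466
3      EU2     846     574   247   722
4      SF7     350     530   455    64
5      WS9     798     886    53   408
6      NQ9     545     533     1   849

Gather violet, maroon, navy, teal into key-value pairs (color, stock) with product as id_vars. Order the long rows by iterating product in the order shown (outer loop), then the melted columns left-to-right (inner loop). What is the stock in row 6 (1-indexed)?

28 rows total (7 × 4). Row 6: index ⌊(6-1)/4⌋ = 1 into product → GL2; (6-1) mod 4 = 1 into the melted columns → maroon.
So row 6 is (GL2, maroon, 400); stock = 400.

400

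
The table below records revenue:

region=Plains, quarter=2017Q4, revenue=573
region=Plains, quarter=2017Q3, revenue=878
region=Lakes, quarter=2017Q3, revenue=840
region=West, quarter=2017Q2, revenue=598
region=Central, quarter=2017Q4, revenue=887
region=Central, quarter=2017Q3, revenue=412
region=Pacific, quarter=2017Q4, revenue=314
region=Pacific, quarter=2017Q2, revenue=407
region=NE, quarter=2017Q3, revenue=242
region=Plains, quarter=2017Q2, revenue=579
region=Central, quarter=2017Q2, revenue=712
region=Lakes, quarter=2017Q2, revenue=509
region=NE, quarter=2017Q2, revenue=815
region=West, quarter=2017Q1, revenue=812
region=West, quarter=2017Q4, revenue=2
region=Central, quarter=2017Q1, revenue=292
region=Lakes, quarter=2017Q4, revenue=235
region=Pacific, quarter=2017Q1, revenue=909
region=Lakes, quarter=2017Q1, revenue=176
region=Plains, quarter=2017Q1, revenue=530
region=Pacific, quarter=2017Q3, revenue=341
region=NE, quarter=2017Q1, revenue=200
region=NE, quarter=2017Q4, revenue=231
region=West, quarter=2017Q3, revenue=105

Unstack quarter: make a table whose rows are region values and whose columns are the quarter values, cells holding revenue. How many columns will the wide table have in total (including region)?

5

1 column for region plus 4 distinct quarter values → 5 columns.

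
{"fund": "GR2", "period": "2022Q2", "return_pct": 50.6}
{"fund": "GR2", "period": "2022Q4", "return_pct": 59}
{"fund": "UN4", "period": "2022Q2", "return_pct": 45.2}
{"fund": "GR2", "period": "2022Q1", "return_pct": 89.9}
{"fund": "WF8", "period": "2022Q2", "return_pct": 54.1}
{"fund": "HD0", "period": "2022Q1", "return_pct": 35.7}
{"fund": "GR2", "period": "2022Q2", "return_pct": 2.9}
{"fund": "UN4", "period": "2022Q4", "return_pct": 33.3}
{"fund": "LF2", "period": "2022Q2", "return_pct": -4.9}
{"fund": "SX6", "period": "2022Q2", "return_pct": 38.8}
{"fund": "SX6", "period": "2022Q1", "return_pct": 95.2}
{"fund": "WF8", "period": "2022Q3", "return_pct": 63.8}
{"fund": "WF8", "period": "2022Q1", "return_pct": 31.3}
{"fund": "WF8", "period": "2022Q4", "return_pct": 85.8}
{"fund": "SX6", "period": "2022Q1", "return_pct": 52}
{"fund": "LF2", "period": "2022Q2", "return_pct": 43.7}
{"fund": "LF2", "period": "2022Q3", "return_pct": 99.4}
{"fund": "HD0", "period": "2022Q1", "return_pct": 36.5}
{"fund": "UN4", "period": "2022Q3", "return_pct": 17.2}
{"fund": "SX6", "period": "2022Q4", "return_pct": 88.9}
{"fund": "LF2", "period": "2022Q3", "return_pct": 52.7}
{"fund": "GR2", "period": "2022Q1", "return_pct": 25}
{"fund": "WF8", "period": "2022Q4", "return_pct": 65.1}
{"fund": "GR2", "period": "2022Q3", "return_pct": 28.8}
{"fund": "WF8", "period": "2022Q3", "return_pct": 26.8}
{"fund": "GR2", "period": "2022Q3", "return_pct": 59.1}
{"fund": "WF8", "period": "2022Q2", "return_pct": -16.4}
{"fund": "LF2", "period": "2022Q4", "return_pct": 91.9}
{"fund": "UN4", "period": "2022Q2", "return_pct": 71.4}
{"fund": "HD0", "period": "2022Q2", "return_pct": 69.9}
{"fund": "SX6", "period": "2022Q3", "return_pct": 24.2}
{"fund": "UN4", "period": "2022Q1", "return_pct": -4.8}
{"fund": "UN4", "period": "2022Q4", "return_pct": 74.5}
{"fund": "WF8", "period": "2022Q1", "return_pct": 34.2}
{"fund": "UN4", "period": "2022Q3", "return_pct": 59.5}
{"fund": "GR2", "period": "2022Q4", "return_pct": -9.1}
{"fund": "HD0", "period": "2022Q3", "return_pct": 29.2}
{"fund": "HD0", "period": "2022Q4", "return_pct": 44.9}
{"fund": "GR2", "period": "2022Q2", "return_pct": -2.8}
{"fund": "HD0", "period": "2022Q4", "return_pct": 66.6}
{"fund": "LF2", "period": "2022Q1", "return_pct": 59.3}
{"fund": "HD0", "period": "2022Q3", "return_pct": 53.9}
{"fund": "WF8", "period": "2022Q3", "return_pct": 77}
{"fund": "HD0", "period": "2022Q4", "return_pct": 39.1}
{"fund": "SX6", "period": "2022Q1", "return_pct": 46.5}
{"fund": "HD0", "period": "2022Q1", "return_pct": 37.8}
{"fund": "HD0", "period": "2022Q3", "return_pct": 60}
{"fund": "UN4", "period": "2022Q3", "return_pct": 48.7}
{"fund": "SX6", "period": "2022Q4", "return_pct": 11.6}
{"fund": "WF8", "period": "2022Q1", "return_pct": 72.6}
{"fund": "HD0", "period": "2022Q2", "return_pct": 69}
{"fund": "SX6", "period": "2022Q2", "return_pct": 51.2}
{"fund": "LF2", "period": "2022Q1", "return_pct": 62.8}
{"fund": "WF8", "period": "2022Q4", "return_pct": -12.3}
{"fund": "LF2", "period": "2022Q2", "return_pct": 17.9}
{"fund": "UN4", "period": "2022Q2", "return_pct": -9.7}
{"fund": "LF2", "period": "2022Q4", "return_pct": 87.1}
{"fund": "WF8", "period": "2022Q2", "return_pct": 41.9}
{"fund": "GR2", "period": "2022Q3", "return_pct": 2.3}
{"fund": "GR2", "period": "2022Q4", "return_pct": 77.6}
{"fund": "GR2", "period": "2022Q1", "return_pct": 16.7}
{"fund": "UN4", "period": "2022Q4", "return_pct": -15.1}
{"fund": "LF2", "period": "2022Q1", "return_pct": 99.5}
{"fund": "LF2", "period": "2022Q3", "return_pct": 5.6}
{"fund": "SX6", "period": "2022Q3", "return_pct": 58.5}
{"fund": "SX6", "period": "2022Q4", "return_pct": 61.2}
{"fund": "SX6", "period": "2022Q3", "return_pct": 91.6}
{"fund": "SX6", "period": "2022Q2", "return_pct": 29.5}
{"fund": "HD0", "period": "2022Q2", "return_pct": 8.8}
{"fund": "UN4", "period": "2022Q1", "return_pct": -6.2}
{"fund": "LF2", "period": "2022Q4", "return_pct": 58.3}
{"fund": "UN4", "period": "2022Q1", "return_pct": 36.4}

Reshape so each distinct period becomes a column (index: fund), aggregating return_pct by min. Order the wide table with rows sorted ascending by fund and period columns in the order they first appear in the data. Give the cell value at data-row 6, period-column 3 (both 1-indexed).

With rows sorted ascending by fund, row 6 is fund=WF8. period columns in first-appearance order: 2022Q2, 2022Q4, 2022Q1, 2022Q3; column 3 is 2022Q1.
Long rows with fund=WF8, period=2022Q1: min(31.3, 34.2, 72.6) = 31.3.

31.3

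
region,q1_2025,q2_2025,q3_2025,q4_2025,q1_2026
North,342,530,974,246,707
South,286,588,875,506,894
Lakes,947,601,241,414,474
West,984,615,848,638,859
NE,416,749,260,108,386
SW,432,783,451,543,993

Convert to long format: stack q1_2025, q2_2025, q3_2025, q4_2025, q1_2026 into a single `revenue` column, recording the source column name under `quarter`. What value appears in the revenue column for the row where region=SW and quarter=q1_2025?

Unpivoting turns each (region, wide-column) pair into one long row.
The wide cell at row SW, column q1_2025 holds 432, so the long row (SW, q1_2025) has revenue=432.

432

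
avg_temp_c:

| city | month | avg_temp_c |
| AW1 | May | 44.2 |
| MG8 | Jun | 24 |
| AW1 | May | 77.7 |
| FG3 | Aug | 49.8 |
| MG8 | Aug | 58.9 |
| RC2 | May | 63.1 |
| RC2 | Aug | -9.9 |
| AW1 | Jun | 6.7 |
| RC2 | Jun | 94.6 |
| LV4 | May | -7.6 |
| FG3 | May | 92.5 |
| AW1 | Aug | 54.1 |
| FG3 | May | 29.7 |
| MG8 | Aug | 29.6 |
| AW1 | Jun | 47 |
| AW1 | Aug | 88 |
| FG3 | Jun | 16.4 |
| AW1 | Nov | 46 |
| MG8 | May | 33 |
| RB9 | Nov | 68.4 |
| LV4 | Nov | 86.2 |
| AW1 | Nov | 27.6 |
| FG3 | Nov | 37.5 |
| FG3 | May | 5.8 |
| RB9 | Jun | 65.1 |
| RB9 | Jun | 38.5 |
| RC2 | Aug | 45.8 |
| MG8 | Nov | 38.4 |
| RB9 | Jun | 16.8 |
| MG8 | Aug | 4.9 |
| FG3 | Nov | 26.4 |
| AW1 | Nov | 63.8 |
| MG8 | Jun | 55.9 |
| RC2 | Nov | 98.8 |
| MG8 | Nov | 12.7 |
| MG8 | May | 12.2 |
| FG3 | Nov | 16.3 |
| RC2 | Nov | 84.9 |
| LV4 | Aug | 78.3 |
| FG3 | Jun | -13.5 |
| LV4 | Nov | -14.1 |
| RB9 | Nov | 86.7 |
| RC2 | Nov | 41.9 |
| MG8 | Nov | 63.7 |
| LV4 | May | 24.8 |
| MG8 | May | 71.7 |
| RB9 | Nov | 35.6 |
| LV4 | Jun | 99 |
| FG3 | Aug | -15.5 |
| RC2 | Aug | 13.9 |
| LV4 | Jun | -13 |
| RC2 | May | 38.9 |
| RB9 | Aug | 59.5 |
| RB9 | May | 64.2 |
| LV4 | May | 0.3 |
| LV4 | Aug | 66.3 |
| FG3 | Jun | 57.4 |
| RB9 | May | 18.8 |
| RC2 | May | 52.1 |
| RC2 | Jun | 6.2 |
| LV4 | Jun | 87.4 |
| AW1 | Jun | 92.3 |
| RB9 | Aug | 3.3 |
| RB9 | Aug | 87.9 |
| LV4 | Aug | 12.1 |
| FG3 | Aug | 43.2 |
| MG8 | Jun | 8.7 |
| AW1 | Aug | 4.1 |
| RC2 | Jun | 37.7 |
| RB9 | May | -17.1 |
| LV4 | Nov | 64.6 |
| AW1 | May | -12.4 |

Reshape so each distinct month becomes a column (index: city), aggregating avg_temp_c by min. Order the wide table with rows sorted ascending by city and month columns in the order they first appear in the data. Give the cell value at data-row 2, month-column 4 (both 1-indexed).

With rows sorted ascending by city, row 2 is city=FG3. month columns in first-appearance order: May, Jun, Aug, Nov; column 4 is Nov.
Long rows with city=FG3, month=Nov: min(37.5, 26.4, 16.3) = 16.3.

16.3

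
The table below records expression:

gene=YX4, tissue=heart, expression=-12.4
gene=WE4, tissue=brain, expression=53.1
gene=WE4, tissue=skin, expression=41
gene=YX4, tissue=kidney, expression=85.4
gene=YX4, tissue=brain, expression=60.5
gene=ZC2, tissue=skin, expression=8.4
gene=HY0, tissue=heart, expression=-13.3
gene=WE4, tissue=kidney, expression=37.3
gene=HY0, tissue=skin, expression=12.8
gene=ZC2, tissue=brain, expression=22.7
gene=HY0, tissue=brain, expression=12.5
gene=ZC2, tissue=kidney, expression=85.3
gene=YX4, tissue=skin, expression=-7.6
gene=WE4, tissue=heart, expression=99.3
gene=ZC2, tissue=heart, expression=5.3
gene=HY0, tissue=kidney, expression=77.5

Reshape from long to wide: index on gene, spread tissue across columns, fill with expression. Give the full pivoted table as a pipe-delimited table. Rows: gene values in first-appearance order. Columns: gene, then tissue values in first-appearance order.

| gene | heart | brain | skin | kidney |
| YX4 | -12.4 | 60.5 | -7.6 | 85.4 |
| WE4 | 99.3 | 53.1 | 41 | 37.3 |
| ZC2 | 5.3 | 22.7 | 8.4 | 85.3 |
| HY0 | -13.3 | 12.5 | 12.8 | 77.5 |

Columns: gene plus the 4 distinct tissue values (heart, brain, skin, kidney).
For example, row YX4 column heart takes expression=-12.4 from the long row (YX4, heart).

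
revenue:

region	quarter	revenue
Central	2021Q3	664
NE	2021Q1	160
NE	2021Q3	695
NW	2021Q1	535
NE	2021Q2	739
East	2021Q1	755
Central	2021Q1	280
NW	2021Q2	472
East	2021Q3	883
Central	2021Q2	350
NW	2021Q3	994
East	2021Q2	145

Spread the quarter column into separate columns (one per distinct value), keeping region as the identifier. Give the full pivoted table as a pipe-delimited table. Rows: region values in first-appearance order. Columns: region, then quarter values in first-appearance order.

| region | 2021Q3 | 2021Q1 | 2021Q2 |
| Central | 664 | 280 | 350 |
| NE | 695 | 160 | 739 |
| NW | 994 | 535 | 472 |
| East | 883 | 755 | 145 |

Columns: region plus the 3 distinct quarter values (2021Q3, 2021Q1, 2021Q2).
For example, row Central column 2021Q3 takes revenue=664 from the long row (Central, 2021Q3).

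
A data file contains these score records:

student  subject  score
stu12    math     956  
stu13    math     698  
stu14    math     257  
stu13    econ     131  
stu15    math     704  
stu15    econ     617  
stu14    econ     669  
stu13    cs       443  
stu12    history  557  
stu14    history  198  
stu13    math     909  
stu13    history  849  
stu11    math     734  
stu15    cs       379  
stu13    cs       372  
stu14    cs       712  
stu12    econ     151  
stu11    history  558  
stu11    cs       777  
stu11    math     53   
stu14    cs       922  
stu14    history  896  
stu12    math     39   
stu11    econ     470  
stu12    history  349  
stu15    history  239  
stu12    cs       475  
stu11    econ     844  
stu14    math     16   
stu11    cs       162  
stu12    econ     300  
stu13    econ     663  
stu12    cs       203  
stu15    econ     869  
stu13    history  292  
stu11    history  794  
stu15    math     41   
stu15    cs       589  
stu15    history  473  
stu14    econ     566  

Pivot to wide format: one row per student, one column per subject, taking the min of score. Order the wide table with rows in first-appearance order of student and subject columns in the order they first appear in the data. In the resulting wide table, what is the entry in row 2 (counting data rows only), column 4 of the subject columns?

292

With rows in first-appearance order of student, row 2 is student=stu13. subject columns in first-appearance order: math, econ, cs, history; column 4 is history.
Long rows with student=stu13, subject=history: min(849, 292) = 292.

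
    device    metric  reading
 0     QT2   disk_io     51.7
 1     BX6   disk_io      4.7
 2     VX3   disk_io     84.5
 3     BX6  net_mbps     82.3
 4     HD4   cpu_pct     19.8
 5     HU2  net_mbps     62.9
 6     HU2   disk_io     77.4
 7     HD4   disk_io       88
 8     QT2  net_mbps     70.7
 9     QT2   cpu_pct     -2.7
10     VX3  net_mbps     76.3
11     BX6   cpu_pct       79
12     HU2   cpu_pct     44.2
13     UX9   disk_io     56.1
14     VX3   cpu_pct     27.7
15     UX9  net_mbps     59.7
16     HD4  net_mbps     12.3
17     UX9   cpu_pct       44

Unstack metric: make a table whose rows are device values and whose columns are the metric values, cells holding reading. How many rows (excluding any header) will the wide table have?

6

6 distinct device values → 6 rows.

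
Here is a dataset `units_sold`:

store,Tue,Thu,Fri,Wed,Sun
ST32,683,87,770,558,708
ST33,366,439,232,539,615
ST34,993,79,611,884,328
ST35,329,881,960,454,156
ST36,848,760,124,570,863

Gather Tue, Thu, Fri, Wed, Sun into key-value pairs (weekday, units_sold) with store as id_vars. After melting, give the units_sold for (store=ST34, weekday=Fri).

Unpivoting turns each (store, wide-column) pair into one long row.
The wide cell at row ST34, column Fri holds 611, so the long row (ST34, Fri) has units_sold=611.

611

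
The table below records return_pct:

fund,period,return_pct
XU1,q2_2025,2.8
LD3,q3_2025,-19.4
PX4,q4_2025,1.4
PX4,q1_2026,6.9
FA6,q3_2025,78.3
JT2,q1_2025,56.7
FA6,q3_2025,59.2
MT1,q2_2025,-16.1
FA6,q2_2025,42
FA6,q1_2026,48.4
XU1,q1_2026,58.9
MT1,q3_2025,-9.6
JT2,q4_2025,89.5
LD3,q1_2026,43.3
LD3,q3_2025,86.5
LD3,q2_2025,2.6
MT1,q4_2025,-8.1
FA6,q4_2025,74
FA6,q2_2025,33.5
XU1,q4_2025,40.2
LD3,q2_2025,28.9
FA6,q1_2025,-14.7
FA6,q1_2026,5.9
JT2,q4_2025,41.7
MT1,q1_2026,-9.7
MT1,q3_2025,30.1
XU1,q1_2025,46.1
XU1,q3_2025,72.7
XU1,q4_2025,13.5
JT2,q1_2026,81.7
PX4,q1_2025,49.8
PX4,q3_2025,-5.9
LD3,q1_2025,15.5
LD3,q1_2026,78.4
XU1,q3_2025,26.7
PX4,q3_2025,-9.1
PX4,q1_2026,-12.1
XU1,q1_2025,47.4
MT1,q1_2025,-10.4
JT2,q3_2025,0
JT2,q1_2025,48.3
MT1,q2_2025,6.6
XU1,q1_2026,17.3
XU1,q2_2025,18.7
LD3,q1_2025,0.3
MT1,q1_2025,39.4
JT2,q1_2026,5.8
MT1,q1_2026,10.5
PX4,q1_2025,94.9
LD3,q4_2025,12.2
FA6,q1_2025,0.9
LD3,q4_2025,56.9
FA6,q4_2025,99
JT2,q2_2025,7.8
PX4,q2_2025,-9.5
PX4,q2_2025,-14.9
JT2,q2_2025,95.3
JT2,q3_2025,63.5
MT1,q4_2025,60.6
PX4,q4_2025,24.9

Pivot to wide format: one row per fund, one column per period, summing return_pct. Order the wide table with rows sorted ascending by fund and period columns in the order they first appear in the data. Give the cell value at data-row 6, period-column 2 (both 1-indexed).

With rows sorted ascending by fund, row 6 is fund=XU1. period columns in first-appearance order: q2_2025, q3_2025, q4_2025, q1_2026, q1_2025; column 2 is q3_2025.
Long rows with fund=XU1, period=q3_2025: 72.7 + 26.7 = 99.4.

99.4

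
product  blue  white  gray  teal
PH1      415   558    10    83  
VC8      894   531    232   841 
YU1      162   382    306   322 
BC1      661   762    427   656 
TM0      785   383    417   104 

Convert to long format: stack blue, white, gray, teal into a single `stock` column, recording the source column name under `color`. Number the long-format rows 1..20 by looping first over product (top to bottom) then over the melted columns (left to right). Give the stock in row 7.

232

20 rows total (5 × 4). Row 7: index ⌊(7-1)/4⌋ = 1 into product → VC8; (7-1) mod 4 = 2 into the melted columns → gray.
So row 7 is (VC8, gray, 232); stock = 232.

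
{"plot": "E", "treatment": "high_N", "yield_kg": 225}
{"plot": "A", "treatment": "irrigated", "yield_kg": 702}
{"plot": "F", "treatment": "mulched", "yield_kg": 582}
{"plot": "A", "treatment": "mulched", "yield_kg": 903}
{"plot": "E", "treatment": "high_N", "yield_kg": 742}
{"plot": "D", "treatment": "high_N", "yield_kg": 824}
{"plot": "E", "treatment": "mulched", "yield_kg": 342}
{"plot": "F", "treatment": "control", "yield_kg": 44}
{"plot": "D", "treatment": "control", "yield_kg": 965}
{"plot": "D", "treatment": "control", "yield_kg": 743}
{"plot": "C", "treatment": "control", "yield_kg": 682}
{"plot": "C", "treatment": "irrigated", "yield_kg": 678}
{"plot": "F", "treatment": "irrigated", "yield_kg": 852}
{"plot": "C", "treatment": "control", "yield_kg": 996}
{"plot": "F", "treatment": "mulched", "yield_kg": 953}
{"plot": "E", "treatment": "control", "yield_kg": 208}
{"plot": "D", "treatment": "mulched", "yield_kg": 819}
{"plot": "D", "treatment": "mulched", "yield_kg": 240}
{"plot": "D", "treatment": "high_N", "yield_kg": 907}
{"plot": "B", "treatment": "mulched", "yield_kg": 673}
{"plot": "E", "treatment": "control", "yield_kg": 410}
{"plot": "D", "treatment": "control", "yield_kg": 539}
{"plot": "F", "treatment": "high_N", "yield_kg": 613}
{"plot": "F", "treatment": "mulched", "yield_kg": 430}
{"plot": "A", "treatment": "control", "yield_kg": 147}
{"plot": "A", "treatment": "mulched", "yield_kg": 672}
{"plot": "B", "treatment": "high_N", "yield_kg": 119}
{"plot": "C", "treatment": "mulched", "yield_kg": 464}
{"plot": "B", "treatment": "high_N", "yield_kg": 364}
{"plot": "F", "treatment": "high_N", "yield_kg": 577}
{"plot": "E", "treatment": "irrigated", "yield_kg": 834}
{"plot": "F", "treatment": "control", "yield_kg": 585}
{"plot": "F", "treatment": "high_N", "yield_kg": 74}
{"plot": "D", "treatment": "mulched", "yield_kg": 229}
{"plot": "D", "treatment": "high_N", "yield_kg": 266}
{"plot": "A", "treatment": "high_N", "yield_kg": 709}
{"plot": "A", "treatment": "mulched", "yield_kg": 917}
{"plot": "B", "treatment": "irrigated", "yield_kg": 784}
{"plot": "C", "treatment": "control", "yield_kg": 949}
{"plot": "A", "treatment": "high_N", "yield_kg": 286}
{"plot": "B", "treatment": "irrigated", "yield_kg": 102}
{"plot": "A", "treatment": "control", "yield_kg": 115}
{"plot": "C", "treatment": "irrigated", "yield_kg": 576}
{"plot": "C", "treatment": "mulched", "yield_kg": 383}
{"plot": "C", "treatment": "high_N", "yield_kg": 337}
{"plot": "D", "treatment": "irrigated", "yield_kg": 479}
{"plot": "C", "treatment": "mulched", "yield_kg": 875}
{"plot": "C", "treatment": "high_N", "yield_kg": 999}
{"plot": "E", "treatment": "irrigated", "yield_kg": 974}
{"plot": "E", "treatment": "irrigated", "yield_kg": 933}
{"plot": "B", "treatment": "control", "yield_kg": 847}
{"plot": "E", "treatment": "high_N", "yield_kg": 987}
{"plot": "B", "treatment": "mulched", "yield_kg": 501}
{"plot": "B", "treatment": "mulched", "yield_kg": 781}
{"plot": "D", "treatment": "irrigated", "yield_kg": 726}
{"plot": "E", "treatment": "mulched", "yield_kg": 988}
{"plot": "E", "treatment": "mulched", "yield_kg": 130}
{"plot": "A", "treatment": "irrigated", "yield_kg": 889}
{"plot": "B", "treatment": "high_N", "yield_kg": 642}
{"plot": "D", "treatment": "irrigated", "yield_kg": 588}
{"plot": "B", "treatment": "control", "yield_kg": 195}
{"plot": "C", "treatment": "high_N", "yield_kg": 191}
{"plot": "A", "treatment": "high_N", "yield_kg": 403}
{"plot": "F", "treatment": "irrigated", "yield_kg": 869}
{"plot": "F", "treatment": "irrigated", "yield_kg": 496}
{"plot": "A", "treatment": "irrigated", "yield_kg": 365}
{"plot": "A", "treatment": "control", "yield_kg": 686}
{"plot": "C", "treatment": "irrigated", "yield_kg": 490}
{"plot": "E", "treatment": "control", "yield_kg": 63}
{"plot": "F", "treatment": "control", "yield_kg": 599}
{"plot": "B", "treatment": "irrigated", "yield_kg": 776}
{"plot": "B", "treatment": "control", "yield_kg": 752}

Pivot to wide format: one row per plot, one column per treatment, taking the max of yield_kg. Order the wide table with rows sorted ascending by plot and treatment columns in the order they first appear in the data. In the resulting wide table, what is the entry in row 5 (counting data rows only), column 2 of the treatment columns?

974

With rows sorted ascending by plot, row 5 is plot=E. treatment columns in first-appearance order: high_N, irrigated, mulched, control; column 2 is irrigated.
Long rows with plot=E, treatment=irrigated: max(834, 974, 933) = 974.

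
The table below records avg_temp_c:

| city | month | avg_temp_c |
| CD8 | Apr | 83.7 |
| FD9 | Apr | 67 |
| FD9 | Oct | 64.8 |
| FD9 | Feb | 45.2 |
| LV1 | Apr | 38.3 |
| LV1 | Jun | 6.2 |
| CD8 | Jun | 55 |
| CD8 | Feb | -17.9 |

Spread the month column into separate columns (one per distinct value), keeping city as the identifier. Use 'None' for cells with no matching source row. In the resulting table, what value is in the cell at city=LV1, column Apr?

The long row with city=LV1, month=Apr has avg_temp_c=38.3.

38.3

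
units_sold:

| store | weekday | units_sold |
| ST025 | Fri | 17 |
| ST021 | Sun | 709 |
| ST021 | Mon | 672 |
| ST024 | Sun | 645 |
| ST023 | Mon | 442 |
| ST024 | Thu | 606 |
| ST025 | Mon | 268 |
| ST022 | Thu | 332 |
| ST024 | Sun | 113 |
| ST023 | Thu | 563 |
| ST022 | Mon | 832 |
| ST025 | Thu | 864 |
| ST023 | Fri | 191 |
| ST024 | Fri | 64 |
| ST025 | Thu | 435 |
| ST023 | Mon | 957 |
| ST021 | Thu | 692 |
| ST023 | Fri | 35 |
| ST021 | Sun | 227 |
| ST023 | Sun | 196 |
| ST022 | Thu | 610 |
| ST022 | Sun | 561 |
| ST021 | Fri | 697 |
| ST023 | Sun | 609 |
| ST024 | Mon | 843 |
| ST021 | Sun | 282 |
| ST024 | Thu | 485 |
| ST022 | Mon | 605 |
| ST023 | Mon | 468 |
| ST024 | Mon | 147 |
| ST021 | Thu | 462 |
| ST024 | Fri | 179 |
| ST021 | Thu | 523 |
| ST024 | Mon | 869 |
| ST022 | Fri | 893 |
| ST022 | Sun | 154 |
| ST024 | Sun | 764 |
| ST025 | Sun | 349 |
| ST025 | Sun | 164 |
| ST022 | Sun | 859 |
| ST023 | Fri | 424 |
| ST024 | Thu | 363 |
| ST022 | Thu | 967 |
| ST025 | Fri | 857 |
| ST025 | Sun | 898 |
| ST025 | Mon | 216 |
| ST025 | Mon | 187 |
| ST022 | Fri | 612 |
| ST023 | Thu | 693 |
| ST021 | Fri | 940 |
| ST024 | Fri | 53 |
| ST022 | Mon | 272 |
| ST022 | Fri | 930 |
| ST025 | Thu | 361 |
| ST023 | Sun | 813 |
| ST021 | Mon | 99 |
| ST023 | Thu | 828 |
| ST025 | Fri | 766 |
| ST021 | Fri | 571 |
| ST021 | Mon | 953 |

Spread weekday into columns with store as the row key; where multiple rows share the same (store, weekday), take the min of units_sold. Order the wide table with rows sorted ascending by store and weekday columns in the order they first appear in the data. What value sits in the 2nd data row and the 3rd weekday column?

272

With rows sorted ascending by store, row 2 is store=ST022. weekday columns in first-appearance order: Fri, Sun, Mon, Thu; column 3 is Mon.
Long rows with store=ST022, weekday=Mon: min(832, 605, 272) = 272.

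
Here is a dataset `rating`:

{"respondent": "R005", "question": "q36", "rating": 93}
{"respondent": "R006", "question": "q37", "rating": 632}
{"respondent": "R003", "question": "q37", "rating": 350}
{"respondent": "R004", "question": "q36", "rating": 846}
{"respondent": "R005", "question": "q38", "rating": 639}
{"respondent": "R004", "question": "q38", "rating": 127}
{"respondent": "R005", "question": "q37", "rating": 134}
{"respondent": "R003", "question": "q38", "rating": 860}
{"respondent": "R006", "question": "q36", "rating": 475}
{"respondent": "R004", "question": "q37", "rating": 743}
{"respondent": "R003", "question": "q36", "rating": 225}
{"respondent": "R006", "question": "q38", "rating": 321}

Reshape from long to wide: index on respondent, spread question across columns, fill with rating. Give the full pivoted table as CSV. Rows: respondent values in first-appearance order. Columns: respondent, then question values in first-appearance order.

respondent,q36,q37,q38
R005,93,134,639
R006,475,632,321
R003,225,350,860
R004,846,743,127

Columns: respondent plus the 3 distinct question values (q36, q37, q38).
For example, row R005 column q36 takes rating=93 from the long row (R005, q36).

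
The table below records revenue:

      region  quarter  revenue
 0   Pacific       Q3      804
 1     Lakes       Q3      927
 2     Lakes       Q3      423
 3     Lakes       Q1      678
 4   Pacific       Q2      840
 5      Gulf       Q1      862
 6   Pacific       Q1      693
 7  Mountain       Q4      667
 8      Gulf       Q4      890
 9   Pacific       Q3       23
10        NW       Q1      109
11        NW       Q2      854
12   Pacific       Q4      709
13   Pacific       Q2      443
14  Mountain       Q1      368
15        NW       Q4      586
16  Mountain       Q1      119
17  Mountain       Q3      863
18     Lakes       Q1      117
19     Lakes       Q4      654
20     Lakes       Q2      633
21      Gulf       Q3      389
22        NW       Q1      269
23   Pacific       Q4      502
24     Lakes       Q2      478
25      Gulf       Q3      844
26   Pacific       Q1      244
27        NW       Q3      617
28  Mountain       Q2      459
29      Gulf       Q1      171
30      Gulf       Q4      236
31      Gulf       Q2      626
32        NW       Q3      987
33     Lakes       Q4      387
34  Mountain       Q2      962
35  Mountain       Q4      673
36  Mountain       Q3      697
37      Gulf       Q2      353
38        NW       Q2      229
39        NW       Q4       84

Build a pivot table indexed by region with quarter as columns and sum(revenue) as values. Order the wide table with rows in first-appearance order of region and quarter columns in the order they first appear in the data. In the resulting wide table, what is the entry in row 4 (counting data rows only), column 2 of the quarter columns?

With rows in first-appearance order of region, row 4 is region=Mountain. quarter columns in first-appearance order: Q3, Q1, Q2, Q4; column 2 is Q1.
Long rows with region=Mountain, quarter=Q1: 368 + 119 = 487.

487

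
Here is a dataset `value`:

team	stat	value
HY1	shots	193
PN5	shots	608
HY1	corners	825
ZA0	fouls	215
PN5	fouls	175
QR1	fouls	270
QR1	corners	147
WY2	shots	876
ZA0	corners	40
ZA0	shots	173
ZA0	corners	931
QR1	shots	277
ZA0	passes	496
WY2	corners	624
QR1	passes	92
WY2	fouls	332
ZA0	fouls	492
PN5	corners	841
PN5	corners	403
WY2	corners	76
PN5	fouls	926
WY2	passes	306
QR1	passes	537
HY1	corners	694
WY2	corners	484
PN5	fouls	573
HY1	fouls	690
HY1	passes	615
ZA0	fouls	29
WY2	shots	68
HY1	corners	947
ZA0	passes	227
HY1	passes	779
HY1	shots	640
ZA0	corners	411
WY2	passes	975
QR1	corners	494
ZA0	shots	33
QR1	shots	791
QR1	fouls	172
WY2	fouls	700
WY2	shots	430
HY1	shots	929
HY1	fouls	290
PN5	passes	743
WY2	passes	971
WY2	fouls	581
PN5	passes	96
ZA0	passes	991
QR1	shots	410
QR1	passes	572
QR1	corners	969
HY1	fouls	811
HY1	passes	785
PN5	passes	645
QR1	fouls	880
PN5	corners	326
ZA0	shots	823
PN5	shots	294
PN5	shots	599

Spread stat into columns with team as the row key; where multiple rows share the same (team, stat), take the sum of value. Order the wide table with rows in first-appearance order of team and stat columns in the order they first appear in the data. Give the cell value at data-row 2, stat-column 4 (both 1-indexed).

With rows in first-appearance order of team, row 2 is team=PN5. stat columns in first-appearance order: shots, corners, fouls, passes; column 4 is passes.
Long rows with team=PN5, stat=passes: 743 + 96 + 645 = 1484.

1484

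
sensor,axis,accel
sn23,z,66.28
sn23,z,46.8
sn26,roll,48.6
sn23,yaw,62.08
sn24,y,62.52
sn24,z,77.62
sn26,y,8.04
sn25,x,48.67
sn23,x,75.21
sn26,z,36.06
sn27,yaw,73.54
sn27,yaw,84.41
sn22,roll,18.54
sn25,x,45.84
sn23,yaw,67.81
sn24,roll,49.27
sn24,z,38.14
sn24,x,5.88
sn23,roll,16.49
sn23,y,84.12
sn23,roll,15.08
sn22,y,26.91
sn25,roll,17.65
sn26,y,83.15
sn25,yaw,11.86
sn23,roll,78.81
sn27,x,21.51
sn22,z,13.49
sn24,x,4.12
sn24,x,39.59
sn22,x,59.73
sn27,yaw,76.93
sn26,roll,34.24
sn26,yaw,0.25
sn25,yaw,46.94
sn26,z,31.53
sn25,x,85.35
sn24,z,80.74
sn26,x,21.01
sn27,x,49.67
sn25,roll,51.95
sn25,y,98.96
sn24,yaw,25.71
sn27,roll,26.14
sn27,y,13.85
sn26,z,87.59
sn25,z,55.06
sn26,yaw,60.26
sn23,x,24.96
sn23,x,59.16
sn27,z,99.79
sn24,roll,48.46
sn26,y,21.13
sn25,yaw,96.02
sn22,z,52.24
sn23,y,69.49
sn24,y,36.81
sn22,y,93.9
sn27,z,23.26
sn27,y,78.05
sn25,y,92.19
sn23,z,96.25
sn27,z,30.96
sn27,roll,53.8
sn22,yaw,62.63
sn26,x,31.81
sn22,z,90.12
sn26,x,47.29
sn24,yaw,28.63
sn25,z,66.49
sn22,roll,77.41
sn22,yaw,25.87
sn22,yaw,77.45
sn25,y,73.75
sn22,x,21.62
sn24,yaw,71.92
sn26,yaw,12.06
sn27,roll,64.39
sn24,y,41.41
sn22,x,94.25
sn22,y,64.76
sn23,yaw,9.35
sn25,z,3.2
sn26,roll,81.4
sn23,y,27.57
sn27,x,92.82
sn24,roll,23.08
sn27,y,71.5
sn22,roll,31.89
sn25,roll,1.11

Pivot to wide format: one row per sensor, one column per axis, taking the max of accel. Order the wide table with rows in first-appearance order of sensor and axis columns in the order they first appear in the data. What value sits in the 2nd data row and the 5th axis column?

With rows in first-appearance order of sensor, row 2 is sensor=sn26. axis columns in first-appearance order: z, roll, yaw, y, x; column 5 is x.
Long rows with sensor=sn26, axis=x: max(21.01, 31.81, 47.29) = 47.29.

47.29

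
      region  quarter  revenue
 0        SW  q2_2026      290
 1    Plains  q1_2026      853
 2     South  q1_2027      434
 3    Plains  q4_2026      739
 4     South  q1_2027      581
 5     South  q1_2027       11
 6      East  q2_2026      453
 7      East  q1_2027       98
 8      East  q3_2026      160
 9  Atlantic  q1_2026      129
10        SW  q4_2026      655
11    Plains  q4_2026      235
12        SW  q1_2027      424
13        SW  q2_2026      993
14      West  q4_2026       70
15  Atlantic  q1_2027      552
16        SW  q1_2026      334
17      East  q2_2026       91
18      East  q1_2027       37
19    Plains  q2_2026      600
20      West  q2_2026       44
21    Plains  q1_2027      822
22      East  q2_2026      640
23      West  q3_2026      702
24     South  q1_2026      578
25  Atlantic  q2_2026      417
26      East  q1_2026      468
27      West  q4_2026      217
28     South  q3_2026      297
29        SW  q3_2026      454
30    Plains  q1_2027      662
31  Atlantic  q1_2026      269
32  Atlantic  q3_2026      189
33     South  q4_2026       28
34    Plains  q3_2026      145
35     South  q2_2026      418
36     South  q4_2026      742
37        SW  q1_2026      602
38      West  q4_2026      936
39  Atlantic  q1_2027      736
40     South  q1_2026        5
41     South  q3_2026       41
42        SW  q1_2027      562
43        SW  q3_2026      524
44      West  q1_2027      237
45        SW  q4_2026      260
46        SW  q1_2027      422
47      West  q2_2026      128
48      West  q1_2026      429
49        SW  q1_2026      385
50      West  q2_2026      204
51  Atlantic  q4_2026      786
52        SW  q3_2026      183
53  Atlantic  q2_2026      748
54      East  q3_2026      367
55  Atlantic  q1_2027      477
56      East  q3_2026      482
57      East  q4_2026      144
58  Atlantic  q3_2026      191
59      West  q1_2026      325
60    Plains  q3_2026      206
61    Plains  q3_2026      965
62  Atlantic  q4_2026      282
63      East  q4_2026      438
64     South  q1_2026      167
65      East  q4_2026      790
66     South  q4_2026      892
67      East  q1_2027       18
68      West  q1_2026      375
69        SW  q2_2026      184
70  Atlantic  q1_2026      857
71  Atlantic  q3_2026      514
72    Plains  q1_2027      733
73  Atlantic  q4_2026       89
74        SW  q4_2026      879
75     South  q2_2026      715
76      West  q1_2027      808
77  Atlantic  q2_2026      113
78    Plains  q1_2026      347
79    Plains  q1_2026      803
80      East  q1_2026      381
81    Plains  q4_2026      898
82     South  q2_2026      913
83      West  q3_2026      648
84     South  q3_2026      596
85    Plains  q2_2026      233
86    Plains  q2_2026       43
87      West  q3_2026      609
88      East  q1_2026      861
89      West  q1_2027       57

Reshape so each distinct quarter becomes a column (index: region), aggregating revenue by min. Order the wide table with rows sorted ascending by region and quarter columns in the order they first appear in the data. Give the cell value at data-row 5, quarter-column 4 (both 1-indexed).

28

With rows sorted ascending by region, row 5 is region=South. quarter columns in first-appearance order: q2_2026, q1_2026, q1_2027, q4_2026, q3_2026; column 4 is q4_2026.
Long rows with region=South, quarter=q4_2026: min(28, 742, 892) = 28.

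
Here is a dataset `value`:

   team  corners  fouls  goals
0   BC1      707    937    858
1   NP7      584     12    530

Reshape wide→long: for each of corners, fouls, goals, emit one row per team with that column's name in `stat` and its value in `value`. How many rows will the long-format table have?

6

2 team values × 3 melted columns = 6 rows.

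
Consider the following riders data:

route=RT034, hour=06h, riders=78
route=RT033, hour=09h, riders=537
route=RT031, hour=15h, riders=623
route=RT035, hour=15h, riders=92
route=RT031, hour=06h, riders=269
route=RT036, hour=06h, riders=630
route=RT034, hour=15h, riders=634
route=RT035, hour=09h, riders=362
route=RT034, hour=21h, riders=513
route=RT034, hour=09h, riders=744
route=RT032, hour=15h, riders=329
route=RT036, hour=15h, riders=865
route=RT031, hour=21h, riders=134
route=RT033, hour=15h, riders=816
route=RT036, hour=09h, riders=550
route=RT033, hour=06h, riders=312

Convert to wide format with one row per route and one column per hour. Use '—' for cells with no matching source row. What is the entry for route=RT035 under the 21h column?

No long-format row has route=RT035 and hour=21h, so the cell is —.

—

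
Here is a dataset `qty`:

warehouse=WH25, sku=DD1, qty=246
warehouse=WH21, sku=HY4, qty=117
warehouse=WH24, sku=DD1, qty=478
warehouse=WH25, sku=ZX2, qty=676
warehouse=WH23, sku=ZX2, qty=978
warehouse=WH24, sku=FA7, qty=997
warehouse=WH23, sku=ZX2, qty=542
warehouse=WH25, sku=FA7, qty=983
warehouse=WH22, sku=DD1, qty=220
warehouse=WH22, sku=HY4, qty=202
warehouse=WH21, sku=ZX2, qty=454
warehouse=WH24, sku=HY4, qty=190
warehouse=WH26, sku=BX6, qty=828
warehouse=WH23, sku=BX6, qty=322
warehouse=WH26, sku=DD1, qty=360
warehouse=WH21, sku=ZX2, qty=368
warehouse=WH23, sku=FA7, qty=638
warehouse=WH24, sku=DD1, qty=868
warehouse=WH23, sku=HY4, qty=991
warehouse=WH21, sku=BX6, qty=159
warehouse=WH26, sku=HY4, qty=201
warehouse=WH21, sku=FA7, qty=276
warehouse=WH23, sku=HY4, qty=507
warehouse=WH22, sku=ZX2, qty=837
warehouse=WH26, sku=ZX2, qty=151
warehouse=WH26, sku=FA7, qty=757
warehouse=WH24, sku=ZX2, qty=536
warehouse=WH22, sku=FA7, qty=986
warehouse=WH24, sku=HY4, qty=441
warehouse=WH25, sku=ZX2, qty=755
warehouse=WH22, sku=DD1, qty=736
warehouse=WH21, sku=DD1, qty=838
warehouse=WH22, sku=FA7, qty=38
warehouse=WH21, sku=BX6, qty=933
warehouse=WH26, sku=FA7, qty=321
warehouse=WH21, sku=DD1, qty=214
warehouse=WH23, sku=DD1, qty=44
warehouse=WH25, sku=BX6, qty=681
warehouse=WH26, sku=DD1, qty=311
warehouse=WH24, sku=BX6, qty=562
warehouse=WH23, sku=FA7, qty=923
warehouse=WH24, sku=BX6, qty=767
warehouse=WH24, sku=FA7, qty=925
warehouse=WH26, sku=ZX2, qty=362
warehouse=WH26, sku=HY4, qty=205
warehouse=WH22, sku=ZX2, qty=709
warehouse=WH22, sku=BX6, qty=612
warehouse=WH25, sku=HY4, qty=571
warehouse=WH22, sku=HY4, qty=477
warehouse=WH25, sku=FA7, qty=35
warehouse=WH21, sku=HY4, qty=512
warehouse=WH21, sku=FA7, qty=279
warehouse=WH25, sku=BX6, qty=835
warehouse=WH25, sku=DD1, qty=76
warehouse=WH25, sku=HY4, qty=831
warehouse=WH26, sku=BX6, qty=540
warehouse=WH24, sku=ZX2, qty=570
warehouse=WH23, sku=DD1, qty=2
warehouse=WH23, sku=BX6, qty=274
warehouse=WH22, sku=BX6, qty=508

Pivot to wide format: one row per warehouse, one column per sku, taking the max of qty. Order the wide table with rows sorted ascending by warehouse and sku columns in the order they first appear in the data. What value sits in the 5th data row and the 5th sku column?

With rows sorted ascending by warehouse, row 5 is warehouse=WH25. sku columns in first-appearance order: DD1, HY4, ZX2, FA7, BX6; column 5 is BX6.
Long rows with warehouse=WH25, sku=BX6: max(681, 835) = 835.

835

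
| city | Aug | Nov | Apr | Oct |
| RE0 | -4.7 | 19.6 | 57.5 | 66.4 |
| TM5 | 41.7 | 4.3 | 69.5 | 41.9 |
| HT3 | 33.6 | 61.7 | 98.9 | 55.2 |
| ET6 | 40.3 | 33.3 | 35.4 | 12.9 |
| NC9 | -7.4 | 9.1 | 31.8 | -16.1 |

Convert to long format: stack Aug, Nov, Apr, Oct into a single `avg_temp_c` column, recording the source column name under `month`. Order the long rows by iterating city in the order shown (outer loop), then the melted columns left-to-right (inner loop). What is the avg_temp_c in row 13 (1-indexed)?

40.3

20 rows total (5 × 4). Row 13: index ⌊(13-1)/4⌋ = 3 into city → ET6; (13-1) mod 4 = 0 into the melted columns → Aug.
So row 13 is (ET6, Aug, 40.3); avg_temp_c = 40.3.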